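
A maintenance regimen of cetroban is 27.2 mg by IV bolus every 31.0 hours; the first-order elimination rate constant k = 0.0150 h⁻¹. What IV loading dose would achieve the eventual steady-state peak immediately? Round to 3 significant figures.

73.1 mg

Accumulation ratio R = 1 / (1 − e^(−kτ)) = 1 / (1 − e^(−0.01500×31.0)) = 1 / (1 − 0.6281) = 2.689
Loading dose = maintenance dose × R = 27.2 × 2.689 ≈ 73.1 mg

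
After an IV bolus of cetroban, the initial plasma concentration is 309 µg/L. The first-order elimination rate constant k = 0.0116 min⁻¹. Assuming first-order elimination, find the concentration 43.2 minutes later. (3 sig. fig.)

187 µg/L

C(t) = C₀ e^(−kt) = 309 × e^(−0.01160 × 43.2) = 309 × e^(−0.5011) = 309 × 0.6059 ≈ 187 µg/L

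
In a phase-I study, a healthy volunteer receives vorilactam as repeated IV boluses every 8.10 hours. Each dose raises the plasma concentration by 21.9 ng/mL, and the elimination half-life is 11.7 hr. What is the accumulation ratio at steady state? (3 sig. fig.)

k = ln 2 / 11.7 = 0.05924 hr⁻¹
Fraction remaining after one interval: e^(−kτ) = e^(−0.05924 × 8.10) = 0.6189
R = 1 / (1 − 0.6189) = 1 / 0.3811 ≈ 2.62

2.62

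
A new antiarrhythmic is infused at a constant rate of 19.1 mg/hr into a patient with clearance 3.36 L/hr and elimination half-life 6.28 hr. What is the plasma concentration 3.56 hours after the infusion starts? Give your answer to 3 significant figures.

1.85 mg/L

Css = rate / CL = 19.1 / 3.36 = 5.685 mg/L
k = ln 2 / 6.28 = 0.1104 hr⁻¹
C(t) = Css (1 − e^(−kt)) = 5.685 × (1 − e^(−0.3929)) = 5.685 × 0.3249 ≈ 1.85 mg/L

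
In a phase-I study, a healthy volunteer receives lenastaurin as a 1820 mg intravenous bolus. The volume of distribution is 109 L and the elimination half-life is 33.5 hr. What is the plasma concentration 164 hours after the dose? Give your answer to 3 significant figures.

C₀ = dose / V = 1820 / 109 = 16.70 mg/L
k = ln 2 / 33.5 = 0.02069 hr⁻¹
C(t) = C₀ e^(−kt) = 16.70 × e^(−0.02069 × 164) = 16.70 × e^(−3.393) = 16.70 × 0.03360 ≈ 0.561 mg/L

0.561 mg/L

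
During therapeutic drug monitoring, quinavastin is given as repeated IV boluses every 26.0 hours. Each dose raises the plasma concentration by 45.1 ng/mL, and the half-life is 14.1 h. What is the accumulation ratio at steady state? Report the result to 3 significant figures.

k = ln 2 / 14.1 = 0.04916 h⁻¹
Fraction remaining after one interval: e^(−kτ) = e^(−0.04916 × 26.0) = 0.2786
R = 1 / (1 − 0.2786) = 1 / 0.7214 ≈ 1.39

1.39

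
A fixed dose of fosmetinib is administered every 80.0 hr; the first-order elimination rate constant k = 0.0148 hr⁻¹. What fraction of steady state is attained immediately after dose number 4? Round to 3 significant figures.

0.991

f_n = 1 − e^(−nkτ) = 1 − e^(−4 × 0.01480 × 80.0) = 1 − e^(−4.736) = 1 − 0.008774 ≈ 0.991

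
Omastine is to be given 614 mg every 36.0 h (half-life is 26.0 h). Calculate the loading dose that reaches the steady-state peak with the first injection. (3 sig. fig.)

k = ln 2 / 26.0 = 0.02666 h⁻¹
Accumulation ratio R = 1 / (1 − e^(−kτ)) = 1 / (1 − e^(−0.02666×36.0)) = 1 / (1 − 0.3830) = 1.621
Loading dose = maintenance dose × R = 614 × 1.621 ≈ 995 mg

995 mg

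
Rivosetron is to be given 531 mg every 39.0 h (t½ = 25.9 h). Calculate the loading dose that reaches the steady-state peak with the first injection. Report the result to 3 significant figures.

820 mg

k = ln 2 / 25.9 = 0.02676 h⁻¹
Accumulation ratio R = 1 / (1 − e^(−kτ)) = 1 / (1 − e^(−0.02676×39.0)) = 1 / (1 − 0.3521) = 1.544
Loading dose = maintenance dose × R = 531 × 1.544 ≈ 820 mg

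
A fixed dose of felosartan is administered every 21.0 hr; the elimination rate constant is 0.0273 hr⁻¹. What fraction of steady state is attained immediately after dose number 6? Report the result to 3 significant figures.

0.968

f_n = 1 − e^(−nkτ) = 1 − e^(−6 × 0.02730 × 21.0) = 1 − e^(−3.440) = 1 − 0.03207 ≈ 0.968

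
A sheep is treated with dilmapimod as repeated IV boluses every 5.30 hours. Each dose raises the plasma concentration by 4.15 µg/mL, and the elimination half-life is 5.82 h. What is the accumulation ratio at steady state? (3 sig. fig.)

k = ln 2 / 5.82 = 0.1191 h⁻¹
Fraction remaining after one interval: e^(−kτ) = e^(−0.1191 × 5.30) = 0.5319
R = 1 / (1 − 0.5319) = 1 / 0.4681 ≈ 2.14

2.14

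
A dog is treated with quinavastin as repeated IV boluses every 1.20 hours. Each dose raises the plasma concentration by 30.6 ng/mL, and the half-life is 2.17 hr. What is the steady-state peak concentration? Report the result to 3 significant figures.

96.1 ng/mL

k = ln 2 / 2.17 = 0.3194 hr⁻¹
Fraction remaining after one interval: e^(−kτ) = e^(−0.3194 × 1.20) = 0.6816
R = 1 / (1 − 0.6816) = 3.141
Css,max = 30.6 × 3.141 ≈ 96.1 ng/mL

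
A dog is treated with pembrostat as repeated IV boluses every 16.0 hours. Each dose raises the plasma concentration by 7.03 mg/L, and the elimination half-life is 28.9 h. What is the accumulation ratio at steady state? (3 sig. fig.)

3.14

k = ln 2 / 28.9 = 0.02398 h⁻¹
Fraction remaining after one interval: e^(−kτ) = e^(−0.02398 × 16.0) = 0.6813
R = 1 / (1 − 0.6813) = 1 / 0.3187 ≈ 3.14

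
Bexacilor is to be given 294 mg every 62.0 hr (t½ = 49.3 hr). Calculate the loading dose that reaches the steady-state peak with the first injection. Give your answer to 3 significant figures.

505 mg

k = ln 2 / 49.3 = 0.01406 hr⁻¹
Accumulation ratio R = 1 / (1 − e^(−kτ)) = 1 / (1 − e^(−0.01406×62.0)) = 1 / (1 − 0.4182) = 1.719
Loading dose = maintenance dose × R = 294 × 1.719 ≈ 505 mg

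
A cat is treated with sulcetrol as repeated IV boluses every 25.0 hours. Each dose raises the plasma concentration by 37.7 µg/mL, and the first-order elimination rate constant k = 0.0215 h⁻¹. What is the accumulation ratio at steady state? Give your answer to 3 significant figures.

2.41

Fraction remaining after one interval: e^(−kτ) = e^(−0.02150 × 25.0) = 0.5842
R = 1 / (1 − 0.5842) = 1 / 0.4158 ≈ 2.41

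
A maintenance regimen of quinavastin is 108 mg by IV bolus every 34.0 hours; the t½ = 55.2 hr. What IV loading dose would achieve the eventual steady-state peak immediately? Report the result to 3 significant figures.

311 mg

k = ln 2 / 55.2 = 0.01256 hr⁻¹
Accumulation ratio R = 1 / (1 − e^(−kτ)) = 1 / (1 − e^(−0.01256×34.0)) = 1 / (1 − 0.6525) = 2.878
Loading dose = maintenance dose × R = 108 × 2.878 ≈ 311 mg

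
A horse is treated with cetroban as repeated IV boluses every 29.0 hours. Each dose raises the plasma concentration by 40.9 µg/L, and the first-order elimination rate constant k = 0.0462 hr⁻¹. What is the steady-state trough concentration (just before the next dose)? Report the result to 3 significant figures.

Fraction remaining after one interval: e^(−kτ) = e^(−0.04620 × 29.0) = 0.2619
R = 1 / (1 − 0.2619) = 1.355
Css,max = 40.9 × 1.355 = 55.41 µg/L
Css,min = Css,max × e^(−kτ) = 55.41 × 0.2619 ≈ 14.5 µg/L

14.5 µg/L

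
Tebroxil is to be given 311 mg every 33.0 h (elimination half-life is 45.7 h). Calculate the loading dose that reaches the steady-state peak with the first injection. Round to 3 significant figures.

790 mg

k = ln 2 / 45.7 = 0.01517 h⁻¹
Accumulation ratio R = 1 / (1 − e^(−kτ)) = 1 / (1 − e^(−0.01517×33.0)) = 1 / (1 − 0.6062) = 2.539
Loading dose = maintenance dose × R = 311 × 2.539 ≈ 790 mg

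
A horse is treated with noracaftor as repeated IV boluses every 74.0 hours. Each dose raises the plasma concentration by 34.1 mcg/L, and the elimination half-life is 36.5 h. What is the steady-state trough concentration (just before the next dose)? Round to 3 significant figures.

11.1 mcg/L

k = ln 2 / 36.5 = 0.01899 h⁻¹
Fraction remaining after one interval: e^(−kτ) = e^(−0.01899 × 74.0) = 0.2453
R = 1 / (1 − 0.2453) = 1.325
Css,max = 34.1 × 1.325 = 45.18 mcg/L
Css,min = Css,max × e^(−kτ) = 45.18 × 0.2453 ≈ 11.1 mcg/L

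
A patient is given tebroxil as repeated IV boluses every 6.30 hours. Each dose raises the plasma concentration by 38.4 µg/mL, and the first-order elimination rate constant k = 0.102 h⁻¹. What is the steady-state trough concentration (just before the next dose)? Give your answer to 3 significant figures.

42.6 µg/mL

Fraction remaining after one interval: e^(−kτ) = e^(−0.1020 × 6.30) = 0.5259
R = 1 / (1 − 0.5259) = 2.109
Css,max = 38.4 × 2.109 = 81.00 µg/mL
Css,min = Css,max × e^(−kτ) = 81.00 × 0.5259 ≈ 42.6 µg/mL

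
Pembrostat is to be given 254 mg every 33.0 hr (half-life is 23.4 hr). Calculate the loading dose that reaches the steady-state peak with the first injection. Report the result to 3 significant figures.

407 mg

k = ln 2 / 23.4 = 0.02962 hr⁻¹
Accumulation ratio R = 1 / (1 − e^(−kτ)) = 1 / (1 − e^(−0.02962×33.0)) = 1 / (1 − 0.3762) = 1.603
Loading dose = maintenance dose × R = 254 × 1.603 ≈ 407 mg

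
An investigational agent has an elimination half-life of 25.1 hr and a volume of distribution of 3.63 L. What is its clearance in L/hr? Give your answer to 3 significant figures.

0.100 L/hr

k = ln 2 / t½ = ln 2 / 25.1 = 0.02762 hr⁻¹
CL = k · V = 0.02762 × 3.63 ≈ 0.100 L/hr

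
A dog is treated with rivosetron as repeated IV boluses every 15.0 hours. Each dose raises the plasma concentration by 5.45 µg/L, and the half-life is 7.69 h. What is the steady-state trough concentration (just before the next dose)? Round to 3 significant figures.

k = ln 2 / 7.69 = 0.09014 h⁻¹
Fraction remaining after one interval: e^(−kτ) = e^(−0.09014 × 15.0) = 0.2587
R = 1 / (1 − 0.2587) = 1.349
Css,max = 5.45 × 1.349 = 7.352 µg/L
Css,min = Css,max × e^(−kτ) = 7.352 × 0.2587 ≈ 1.90 µg/L

1.90 µg/L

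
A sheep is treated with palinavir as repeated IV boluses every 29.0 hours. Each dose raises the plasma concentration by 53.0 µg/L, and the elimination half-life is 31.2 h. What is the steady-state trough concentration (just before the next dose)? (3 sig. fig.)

k = ln 2 / 31.2 = 0.02222 h⁻¹
Fraction remaining after one interval: e^(−kτ) = e^(−0.02222 × 29.0) = 0.5250
R = 1 / (1 − 0.5250) = 2.105
Css,max = 53.0 × 2.105 = 111.6 µg/L
Css,min = Css,max × e^(−kτ) = 111.6 × 0.5250 ≈ 58.6 µg/L

58.6 µg/L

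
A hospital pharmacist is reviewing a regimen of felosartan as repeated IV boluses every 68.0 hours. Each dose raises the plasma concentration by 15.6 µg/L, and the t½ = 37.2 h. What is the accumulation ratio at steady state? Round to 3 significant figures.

k = ln 2 / 37.2 = 0.01863 h⁻¹
Fraction remaining after one interval: e^(−kτ) = e^(−0.01863 × 68.0) = 0.2817
R = 1 / (1 − 0.2817) = 1 / 0.7183 ≈ 1.39

1.39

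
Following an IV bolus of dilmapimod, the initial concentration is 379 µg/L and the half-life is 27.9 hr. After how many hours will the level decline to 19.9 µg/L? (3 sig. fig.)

k = ln 2 / 27.9 = 0.02484 hr⁻¹
C(t) = C₀ e^(−kt)  ⇒  t = ln(C₀/C) / k
t = ln(379/19.9) / 0.02484 = 2.947 / 0.02484 ≈ 119 hours

119 hours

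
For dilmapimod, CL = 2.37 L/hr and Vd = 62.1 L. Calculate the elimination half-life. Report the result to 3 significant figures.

18.2 hours

k = CL / V = 2.37 / 62.1 = 0.03816 hr⁻¹
t½ = ln 2 / k = ln 2 / 0.03816 ≈ 18.2 hours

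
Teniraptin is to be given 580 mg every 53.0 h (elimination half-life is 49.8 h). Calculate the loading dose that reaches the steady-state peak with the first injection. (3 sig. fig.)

1110 mg

k = ln 2 / 49.8 = 0.01392 h⁻¹
Accumulation ratio R = 1 / (1 − e^(−kτ)) = 1 / (1 − e^(−0.01392×53.0)) = 1 / (1 − 0.4782) = 1.917
Loading dose = maintenance dose × R = 580 × 1.917 ≈ 1110 mg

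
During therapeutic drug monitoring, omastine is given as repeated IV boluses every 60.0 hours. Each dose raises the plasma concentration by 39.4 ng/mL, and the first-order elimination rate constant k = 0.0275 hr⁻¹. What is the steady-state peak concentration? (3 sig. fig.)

Fraction remaining after one interval: e^(−kτ) = e^(−0.02750 × 60.0) = 0.1920
R = 1 / (1 − 0.1920) = 1.238
Css,max = 39.4 × 1.238 ≈ 48.8 ng/mL

48.8 ng/mL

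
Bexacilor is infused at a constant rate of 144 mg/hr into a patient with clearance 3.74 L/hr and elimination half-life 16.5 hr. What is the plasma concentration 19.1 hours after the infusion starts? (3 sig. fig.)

21.2 mg/L

Css = rate / CL = 144 / 3.74 = 38.50 mg/L
k = ln 2 / 16.5 = 0.04201 hr⁻¹
C(t) = Css (1 − e^(−kt)) = 38.50 × (1 − e^(−0.8024)) = 38.50 × 0.5517 ≈ 21.2 mg/L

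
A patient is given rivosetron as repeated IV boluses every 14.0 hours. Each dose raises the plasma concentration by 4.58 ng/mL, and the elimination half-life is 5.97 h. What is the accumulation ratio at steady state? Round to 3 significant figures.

k = ln 2 / 5.97 = 0.1161 h⁻¹
Fraction remaining after one interval: e^(−kτ) = e^(−0.1161 × 14.0) = 0.1968
R = 1 / (1 − 0.1968) = 1 / 0.8032 ≈ 1.25

1.25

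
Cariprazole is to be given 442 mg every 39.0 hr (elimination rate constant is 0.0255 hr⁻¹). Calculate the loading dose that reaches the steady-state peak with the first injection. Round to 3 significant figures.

Accumulation ratio R = 1 / (1 − e^(−kτ)) = 1 / (1 − e^(−0.02550×39.0)) = 1 / (1 − 0.3699) = 1.587
Loading dose = maintenance dose × R = 442 × 1.587 ≈ 701 mg

701 mg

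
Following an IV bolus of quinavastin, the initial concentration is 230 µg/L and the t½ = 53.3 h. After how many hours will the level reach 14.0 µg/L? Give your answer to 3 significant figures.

k = ln 2 / 53.3 = 0.01300 h⁻¹
C(t) = C₀ e^(−kt)  ⇒  t = ln(C₀/C) / k
t = ln(230/14.0) / 0.01300 = 2.799 / 0.01300 ≈ 215 hours

215 hours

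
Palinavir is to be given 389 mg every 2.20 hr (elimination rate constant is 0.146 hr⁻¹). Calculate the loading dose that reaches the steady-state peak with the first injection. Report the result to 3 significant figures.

Accumulation ratio R = 1 / (1 − e^(−kτ)) = 1 / (1 − e^(−0.1460×2.20)) = 1 / (1 − 0.7253) = 3.640
Loading dose = maintenance dose × R = 389 × 3.640 ≈ 1420 mg

1420 mg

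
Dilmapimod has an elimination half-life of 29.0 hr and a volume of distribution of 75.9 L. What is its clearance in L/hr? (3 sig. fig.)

1.81 L/hr

k = ln 2 / t½ = ln 2 / 29.0 = 0.02390 hr⁻¹
CL = k · V = 0.02390 × 75.9 ≈ 1.81 L/hr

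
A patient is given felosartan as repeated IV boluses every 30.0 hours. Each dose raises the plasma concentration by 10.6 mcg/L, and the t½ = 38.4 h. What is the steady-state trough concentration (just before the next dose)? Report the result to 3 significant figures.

14.8 mcg/L

k = ln 2 / 38.4 = 0.01805 h⁻¹
Fraction remaining after one interval: e^(−kτ) = e^(−0.01805 × 30.0) = 0.5819
R = 1 / (1 − 0.5819) = 2.392
Css,max = 10.6 × 2.392 = 25.35 mcg/L
Css,min = Css,max × e^(−kτ) = 25.35 × 0.5819 ≈ 14.8 mcg/L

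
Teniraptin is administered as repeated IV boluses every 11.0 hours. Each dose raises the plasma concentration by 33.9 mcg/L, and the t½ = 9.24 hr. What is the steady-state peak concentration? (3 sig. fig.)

k = ln 2 / 9.24 = 0.07502 hr⁻¹
Fraction remaining after one interval: e^(−kτ) = e^(−0.07502 × 11.0) = 0.4382
R = 1 / (1 − 0.4382) = 1.780
Css,max = 33.9 × 1.780 ≈ 60.3 mcg/L

60.3 mcg/L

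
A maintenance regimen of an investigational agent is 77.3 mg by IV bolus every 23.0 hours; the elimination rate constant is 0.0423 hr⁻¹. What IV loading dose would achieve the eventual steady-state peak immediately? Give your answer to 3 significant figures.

Accumulation ratio R = 1 / (1 − e^(−kτ)) = 1 / (1 − e^(−0.04230×23.0)) = 1 / (1 − 0.3780) = 1.608
Loading dose = maintenance dose × R = 77.3 × 1.608 ≈ 124 mg

124 mg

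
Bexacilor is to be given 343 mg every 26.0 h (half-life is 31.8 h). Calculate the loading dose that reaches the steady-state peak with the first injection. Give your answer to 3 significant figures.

k = ln 2 / 31.8 = 0.02180 h⁻¹
Accumulation ratio R = 1 / (1 − e^(−kτ)) = 1 / (1 − e^(−0.02180×26.0)) = 1 / (1 − 0.5674) = 2.312
Loading dose = maintenance dose × R = 343 × 2.312 ≈ 793 mg

793 mg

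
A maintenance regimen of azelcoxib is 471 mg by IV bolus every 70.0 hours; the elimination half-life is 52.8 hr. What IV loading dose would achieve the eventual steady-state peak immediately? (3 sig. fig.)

784 mg

k = ln 2 / 52.8 = 0.01313 hr⁻¹
Accumulation ratio R = 1 / (1 − e^(−kτ)) = 1 / (1 − e^(−0.01313×70.0)) = 1 / (1 − 0.3989) = 1.664
Loading dose = maintenance dose × R = 471 × 1.664 ≈ 784 mg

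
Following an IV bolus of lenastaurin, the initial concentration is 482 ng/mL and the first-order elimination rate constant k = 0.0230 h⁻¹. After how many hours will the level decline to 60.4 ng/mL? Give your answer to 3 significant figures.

C(t) = C₀ e^(−kt)  ⇒  t = ln(C₀/C) / k
t = ln(482/60.4) / 0.02300 = 2.077 / 0.02300 ≈ 90.3 hours

90.3 hours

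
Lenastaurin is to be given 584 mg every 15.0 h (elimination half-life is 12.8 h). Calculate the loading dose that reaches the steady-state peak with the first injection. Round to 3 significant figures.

k = ln 2 / 12.8 = 0.05415 h⁻¹
Accumulation ratio R = 1 / (1 − e^(−kτ)) = 1 / (1 − e^(−0.05415×15.0)) = 1 / (1 − 0.4438) = 1.798
Loading dose = maintenance dose × R = 584 × 1.798 ≈ 1050 mg

1050 mg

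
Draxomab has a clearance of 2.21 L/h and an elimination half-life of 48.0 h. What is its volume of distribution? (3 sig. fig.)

k = ln 2 / t½ = ln 2 / 48.0 = 0.01444 h⁻¹
V = CL / k = 2.21 / 0.01444 ≈ 153 L

153 L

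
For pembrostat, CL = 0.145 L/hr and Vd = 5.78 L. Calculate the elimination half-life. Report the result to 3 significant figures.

k = CL / V = 0.145 / 5.78 = 0.02509 hr⁻¹
t½ = ln 2 / k = ln 2 / 0.02509 ≈ 27.6 hours

27.6 hours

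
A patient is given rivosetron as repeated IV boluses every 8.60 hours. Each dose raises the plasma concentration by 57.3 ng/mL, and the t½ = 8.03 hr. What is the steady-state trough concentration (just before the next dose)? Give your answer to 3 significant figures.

k = ln 2 / 8.03 = 0.08632 hr⁻¹
Fraction remaining after one interval: e^(−kτ) = e^(−0.08632 × 8.60) = 0.4760
R = 1 / (1 − 0.4760) = 1.908
Css,max = 57.3 × 1.908 = 109.3 ng/mL
Css,min = Css,max × e^(−kτ) = 109.3 × 0.4760 ≈ 52.0 ng/mL

52.0 ng/mL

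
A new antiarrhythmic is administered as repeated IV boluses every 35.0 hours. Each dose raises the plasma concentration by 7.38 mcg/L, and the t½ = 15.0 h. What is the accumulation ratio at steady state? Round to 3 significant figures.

1.25

k = ln 2 / 15.0 = 0.04621 h⁻¹
Fraction remaining after one interval: e^(−kτ) = e^(−0.04621 × 35.0) = 0.1984
R = 1 / (1 − 0.1984) = 1 / 0.8016 ≈ 1.25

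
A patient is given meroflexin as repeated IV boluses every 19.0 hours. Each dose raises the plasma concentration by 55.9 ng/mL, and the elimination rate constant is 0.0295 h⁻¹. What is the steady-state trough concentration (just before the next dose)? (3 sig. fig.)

74.4 ng/mL

Fraction remaining after one interval: e^(−kτ) = e^(−0.02950 × 19.0) = 0.5709
R = 1 / (1 − 0.5709) = 2.331
Css,max = 55.9 × 2.331 = 130.3 ng/mL
Css,min = Css,max × e^(−kτ) = 130.3 × 0.5709 ≈ 74.4 ng/mL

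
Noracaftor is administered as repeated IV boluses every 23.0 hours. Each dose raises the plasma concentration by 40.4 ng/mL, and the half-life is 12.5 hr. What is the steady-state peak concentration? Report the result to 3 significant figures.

56.1 ng/mL

k = ln 2 / 12.5 = 0.05545 hr⁻¹
Fraction remaining after one interval: e^(−kτ) = e^(−0.05545 × 23.0) = 0.2793
R = 1 / (1 − 0.2793) = 1.388
Css,max = 40.4 × 1.388 ≈ 56.1 ng/mL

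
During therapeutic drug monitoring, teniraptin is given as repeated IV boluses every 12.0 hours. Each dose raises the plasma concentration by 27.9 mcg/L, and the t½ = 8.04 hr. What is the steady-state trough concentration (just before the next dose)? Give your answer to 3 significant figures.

15.4 mcg/L

k = ln 2 / 8.04 = 0.08621 hr⁻¹
Fraction remaining after one interval: e^(−kτ) = e^(−0.08621 × 12.0) = 0.3554
R = 1 / (1 − 0.3554) = 1.551
Css,max = 27.9 × 1.551 = 43.28 mcg/L
Css,min = Css,max × e^(−kτ) = 43.28 × 0.3554 ≈ 15.4 mcg/L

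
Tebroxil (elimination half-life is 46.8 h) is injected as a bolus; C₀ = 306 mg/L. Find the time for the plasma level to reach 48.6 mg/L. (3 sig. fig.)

124 hours

k = ln 2 / 46.8 = 0.01481 h⁻¹
C(t) = C₀ e^(−kt)  ⇒  t = ln(C₀/C) / k
t = ln(306/48.6) / 0.01481 = 1.840 / 0.01481 ≈ 124 hours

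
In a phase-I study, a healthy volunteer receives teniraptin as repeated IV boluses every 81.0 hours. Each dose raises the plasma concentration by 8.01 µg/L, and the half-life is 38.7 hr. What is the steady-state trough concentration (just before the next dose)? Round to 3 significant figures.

k = ln 2 / 38.7 = 0.01791 hr⁻¹
Fraction remaining after one interval: e^(−kτ) = e^(−0.01791 × 81.0) = 0.2344
R = 1 / (1 − 0.2344) = 1.306
Css,max = 8.01 × 1.306 = 10.46 µg/L
Css,min = Css,max × e^(−kτ) = 10.46 × 0.2344 ≈ 2.45 µg/L

2.45 µg/L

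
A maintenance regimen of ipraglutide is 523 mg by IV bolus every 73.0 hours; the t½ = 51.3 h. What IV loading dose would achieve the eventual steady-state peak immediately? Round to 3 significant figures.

834 mg

k = ln 2 / 51.3 = 0.01351 h⁻¹
Accumulation ratio R = 1 / (1 − e^(−kτ)) = 1 / (1 − e^(−0.01351×73.0)) = 1 / (1 − 0.3729) = 1.595
Loading dose = maintenance dose × R = 523 × 1.595 ≈ 834 mg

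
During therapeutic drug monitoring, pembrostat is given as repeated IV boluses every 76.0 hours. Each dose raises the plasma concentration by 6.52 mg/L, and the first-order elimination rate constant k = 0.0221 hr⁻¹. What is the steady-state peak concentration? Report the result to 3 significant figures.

Fraction remaining after one interval: e^(−kτ) = e^(−0.02210 × 76.0) = 0.1864
R = 1 / (1 − 0.1864) = 1.229
Css,max = 6.52 × 1.229 ≈ 8.01 mg/L

8.01 mg/L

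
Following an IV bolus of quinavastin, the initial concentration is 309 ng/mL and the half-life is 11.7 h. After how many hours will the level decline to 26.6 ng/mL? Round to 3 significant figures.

k = ln 2 / 11.7 = 0.05924 h⁻¹
C(t) = C₀ e^(−kt)  ⇒  t = ln(C₀/C) / k
t = ln(309/26.6) / 0.05924 = 2.452 / 0.05924 ≈ 41.4 hours

41.4 hours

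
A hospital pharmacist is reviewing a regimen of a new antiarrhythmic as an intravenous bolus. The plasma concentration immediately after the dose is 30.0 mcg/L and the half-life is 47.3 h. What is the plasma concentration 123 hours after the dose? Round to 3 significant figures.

4.95 mcg/L

k = ln 2 / 47.3 = 0.01465 h⁻¹
123 h is 2.600 half-lives, so C = 30.0 × (1/2)^2.600 = 30.0 × 0.1649 ≈ 4.95 mcg/L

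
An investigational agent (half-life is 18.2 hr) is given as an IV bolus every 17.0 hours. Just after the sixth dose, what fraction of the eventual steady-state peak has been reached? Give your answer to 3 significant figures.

k = ln 2 / 18.2 = 0.03809 hr⁻¹
f_n = 1 − e^(−nkτ) = 1 − e^(−6 × 0.03809 × 17.0) = 1 − e^(−3.885) = 1 − 0.02055 ≈ 0.979

0.979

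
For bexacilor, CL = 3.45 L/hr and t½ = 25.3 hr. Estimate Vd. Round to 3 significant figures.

k = ln 2 / t½ = ln 2 / 25.3 = 0.02740 hr⁻¹
V = CL / k = 3.45 / 0.02740 ≈ 126 L

126 L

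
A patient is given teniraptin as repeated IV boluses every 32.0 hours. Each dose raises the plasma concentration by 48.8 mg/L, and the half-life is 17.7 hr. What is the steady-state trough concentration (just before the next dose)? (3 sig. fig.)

19.5 mg/L

k = ln 2 / 17.7 = 0.03916 hr⁻¹
Fraction remaining after one interval: e^(−kτ) = e^(−0.03916 × 32.0) = 0.2856
R = 1 / (1 − 0.2856) = 1.400
Css,max = 48.8 × 1.400 = 68.31 mg/L
Css,min = Css,max × e^(−kτ) = 68.31 × 0.2856 ≈ 19.5 mg/L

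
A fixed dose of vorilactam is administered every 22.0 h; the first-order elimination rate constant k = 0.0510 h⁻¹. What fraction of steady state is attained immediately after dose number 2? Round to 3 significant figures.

f_n = 1 − e^(−nkτ) = 1 − e^(−2 × 0.05100 × 22.0) = 1 − e^(−2.244) = 1 − 0.1060 ≈ 0.894

0.894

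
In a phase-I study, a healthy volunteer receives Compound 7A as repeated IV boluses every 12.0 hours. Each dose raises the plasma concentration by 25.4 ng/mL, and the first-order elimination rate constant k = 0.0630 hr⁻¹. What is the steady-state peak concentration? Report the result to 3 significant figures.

Fraction remaining after one interval: e^(−kτ) = e^(−0.06300 × 12.0) = 0.4695
R = 1 / (1 − 0.4695) = 1.885
Css,max = 25.4 × 1.885 ≈ 47.9 ng/mL

47.9 ng/mL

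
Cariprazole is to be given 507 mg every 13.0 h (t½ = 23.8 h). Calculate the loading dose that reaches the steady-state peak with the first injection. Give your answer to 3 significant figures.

k = ln 2 / 23.8 = 0.02912 h⁻¹
Accumulation ratio R = 1 / (1 − e^(−kτ)) = 1 / (1 − e^(−0.02912×13.0)) = 1 / (1 − 0.6848) = 3.173
Loading dose = maintenance dose × R = 507 × 3.173 ≈ 1610 mg

1610 mg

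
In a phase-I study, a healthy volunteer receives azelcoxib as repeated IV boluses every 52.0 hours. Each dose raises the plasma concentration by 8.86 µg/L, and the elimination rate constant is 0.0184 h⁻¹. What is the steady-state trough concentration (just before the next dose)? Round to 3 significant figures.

5.53 µg/L

Fraction remaining after one interval: e^(−kτ) = e^(−0.01840 × 52.0) = 0.3841
R = 1 / (1 − 0.3841) = 1.624
Css,max = 8.86 × 1.624 = 14.39 µg/L
Css,min = Css,max × e^(−kτ) = 14.39 × 0.3841 ≈ 5.53 µg/L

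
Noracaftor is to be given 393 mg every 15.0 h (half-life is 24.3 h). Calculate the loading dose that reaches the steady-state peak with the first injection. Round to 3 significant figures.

1130 mg

k = ln 2 / 24.3 = 0.02852 h⁻¹
Accumulation ratio R = 1 / (1 − e^(−kτ)) = 1 / (1 − e^(−0.02852×15.0)) = 1 / (1 − 0.6519) = 2.873
Loading dose = maintenance dose × R = 393 × 2.873 ≈ 1130 mg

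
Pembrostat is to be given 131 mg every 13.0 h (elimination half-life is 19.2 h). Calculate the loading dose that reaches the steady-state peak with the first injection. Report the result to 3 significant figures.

k = ln 2 / 19.2 = 0.03610 h⁻¹
Accumulation ratio R = 1 / (1 − e^(−kτ)) = 1 / (1 − e^(−0.03610×13.0)) = 1 / (1 − 0.6254) = 2.670
Loading dose = maintenance dose × R = 131 × 2.670 ≈ 350 mg

350 mg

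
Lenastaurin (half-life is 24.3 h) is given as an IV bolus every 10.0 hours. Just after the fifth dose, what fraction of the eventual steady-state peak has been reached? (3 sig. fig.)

0.760

k = ln 2 / 24.3 = 0.02852 h⁻¹
f_n = 1 − e^(−nkτ) = 1 − e^(−5 × 0.02852 × 10.0) = 1 − e^(−1.426) = 1 − 0.2402 ≈ 0.760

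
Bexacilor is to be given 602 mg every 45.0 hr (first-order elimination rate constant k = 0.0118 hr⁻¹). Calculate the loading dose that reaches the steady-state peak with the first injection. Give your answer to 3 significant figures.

Accumulation ratio R = 1 / (1 − e^(−kτ)) = 1 / (1 − e^(−0.01180×45.0)) = 1 / (1 − 0.5880) = 2.427
Loading dose = maintenance dose × R = 602 × 2.427 ≈ 1460 mg

1460 mg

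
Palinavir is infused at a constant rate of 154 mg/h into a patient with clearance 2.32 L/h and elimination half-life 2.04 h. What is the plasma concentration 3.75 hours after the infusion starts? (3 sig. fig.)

Css = rate / CL = 154 / 2.32 = 66.38 µg/mL
k = ln 2 / 2.04 = 0.3398 h⁻¹
C(t) = Css (1 − e^(−kt)) = 66.38 × (1 − e^(−1.274)) = 66.38 × 0.7203 ≈ 47.8 µg/mL

47.8 µg/mL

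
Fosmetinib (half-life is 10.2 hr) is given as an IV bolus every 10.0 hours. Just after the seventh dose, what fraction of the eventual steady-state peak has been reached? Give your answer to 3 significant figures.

0.991

k = ln 2 / 10.2 = 0.06796 hr⁻¹
f_n = 1 − e^(−nkτ) = 1 − e^(−7 × 0.06796 × 10.0) = 1 − e^(−4.757) = 1 − 0.008592 ≈ 0.991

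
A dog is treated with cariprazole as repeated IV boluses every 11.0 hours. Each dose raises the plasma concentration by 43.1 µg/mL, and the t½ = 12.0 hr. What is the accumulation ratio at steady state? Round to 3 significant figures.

2.13

k = ln 2 / 12.0 = 0.05776 hr⁻¹
Fraction remaining after one interval: e^(−kτ) = e^(−0.05776 × 11.0) = 0.5297
R = 1 / (1 − 0.5297) = 1 / 0.4703 ≈ 2.13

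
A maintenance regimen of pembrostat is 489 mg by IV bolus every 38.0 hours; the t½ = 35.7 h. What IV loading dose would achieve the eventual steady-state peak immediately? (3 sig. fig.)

937 mg

k = ln 2 / 35.7 = 0.01942 h⁻¹
Accumulation ratio R = 1 / (1 − e^(−kτ)) = 1 / (1 − e^(−0.01942×38.0)) = 1 / (1 − 0.4782) = 1.916
Loading dose = maintenance dose × R = 489 × 1.916 ≈ 937 mg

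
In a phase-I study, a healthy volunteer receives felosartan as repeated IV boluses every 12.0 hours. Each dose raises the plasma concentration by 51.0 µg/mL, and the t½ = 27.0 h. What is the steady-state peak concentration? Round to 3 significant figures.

192 µg/mL

k = ln 2 / 27.0 = 0.02567 h⁻¹
Fraction remaining after one interval: e^(−kτ) = e^(−0.02567 × 12.0) = 0.7349
R = 1 / (1 − 0.7349) = 3.772
Css,max = 51.0 × 3.772 ≈ 192 µg/mL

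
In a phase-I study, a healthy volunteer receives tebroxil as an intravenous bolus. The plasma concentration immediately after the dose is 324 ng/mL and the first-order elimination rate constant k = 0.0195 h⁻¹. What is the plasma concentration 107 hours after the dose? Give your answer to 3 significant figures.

40.2 ng/mL

C(t) = C₀ e^(−kt) = 324 × e^(−0.01950 × 107) = 324 × e^(−2.087) = 324 × 0.1241 ≈ 40.2 ng/mL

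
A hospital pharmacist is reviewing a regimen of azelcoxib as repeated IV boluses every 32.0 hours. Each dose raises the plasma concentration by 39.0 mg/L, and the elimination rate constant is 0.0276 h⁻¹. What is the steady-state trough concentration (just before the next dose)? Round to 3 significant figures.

27.5 mg/L

Fraction remaining after one interval: e^(−kτ) = e^(−0.02760 × 32.0) = 0.4135
R = 1 / (1 − 0.4135) = 1.705
Css,max = 39.0 × 1.705 = 66.49 mg/L
Css,min = Css,max × e^(−kτ) = 66.49 × 0.4135 ≈ 27.5 mg/L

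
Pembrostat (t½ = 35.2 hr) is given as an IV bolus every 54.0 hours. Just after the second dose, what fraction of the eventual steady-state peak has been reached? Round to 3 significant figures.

0.881

k = ln 2 / 35.2 = 0.01969 hr⁻¹
f_n = 1 − e^(−nkτ) = 1 − e^(−2 × 0.01969 × 54.0) = 1 − e^(−2.127) = 1 − 0.1192 ≈ 0.881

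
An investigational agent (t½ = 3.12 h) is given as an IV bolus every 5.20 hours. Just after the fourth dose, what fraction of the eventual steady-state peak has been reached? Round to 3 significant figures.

0.990

k = ln 2 / 3.12 = 0.2222 h⁻¹
f_n = 1 − e^(−nkτ) = 1 − e^(−4 × 0.2222 × 5.20) = 1 − e^(−4.621) = 1 − 0.009843 ≈ 0.990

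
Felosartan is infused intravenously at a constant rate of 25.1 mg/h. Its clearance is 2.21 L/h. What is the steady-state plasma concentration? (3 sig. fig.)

11.4 µg/mL

Css = infusion rate / CL = 25.1 / 2.21 ≈ 11.4 µg/mL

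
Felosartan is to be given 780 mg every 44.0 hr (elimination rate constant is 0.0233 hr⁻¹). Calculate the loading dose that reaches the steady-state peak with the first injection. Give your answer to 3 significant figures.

1220 mg

Accumulation ratio R = 1 / (1 − e^(−kτ)) = 1 / (1 − e^(−0.02330×44.0)) = 1 / (1 − 0.3587) = 1.559
Loading dose = maintenance dose × R = 780 × 1.559 ≈ 1220 mg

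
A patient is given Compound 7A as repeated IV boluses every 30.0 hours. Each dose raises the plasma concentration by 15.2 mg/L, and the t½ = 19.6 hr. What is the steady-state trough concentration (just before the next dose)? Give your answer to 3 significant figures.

8.05 mg/L

k = ln 2 / 19.6 = 0.03536 hr⁻¹
Fraction remaining after one interval: e^(−kτ) = e^(−0.03536 × 30.0) = 0.3461
R = 1 / (1 − 0.3461) = 1.529
Css,max = 15.2 × 1.529 = 23.25 mg/L
Css,min = Css,max × e^(−kτ) = 23.25 × 0.3461 ≈ 8.05 mg/L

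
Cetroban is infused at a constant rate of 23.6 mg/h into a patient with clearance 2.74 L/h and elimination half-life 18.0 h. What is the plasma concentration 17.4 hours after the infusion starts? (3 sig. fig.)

Css = rate / CL = 23.6 / 2.74 = 8.613 mg/L
k = ln 2 / 18.0 = 0.03851 h⁻¹
C(t) = Css (1 − e^(−kt)) = 8.613 × (1 − e^(−0.6700)) = 8.613 × 0.4883 ≈ 4.21 mg/L

4.21 mg/L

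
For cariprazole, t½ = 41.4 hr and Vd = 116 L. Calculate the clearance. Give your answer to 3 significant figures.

1.94 L/hr

k = ln 2 / t½ = ln 2 / 41.4 = 0.01674 hr⁻¹
CL = k · V = 0.01674 × 116 ≈ 1.94 L/hr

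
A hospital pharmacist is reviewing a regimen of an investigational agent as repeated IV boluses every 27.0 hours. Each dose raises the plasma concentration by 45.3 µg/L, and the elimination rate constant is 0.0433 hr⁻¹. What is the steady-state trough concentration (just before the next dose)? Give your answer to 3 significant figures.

20.4 µg/L

Fraction remaining after one interval: e^(−kτ) = e^(−0.04330 × 27.0) = 0.3106
R = 1 / (1 − 0.3106) = 1.451
Css,max = 45.3 × 1.451 = 65.71 µg/L
Css,min = Css,max × e^(−kτ) = 65.71 × 0.3106 ≈ 20.4 µg/L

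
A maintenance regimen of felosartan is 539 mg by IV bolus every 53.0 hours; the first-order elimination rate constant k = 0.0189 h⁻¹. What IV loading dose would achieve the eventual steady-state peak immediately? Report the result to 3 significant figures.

852 mg

Accumulation ratio R = 1 / (1 − e^(−kτ)) = 1 / (1 − e^(−0.01890×53.0)) = 1 / (1 − 0.3673) = 1.580
Loading dose = maintenance dose × R = 539 × 1.580 ≈ 852 mg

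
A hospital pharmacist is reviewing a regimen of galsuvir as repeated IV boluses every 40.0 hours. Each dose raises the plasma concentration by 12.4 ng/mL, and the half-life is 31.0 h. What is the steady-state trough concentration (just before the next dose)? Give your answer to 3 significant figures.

k = ln 2 / 31.0 = 0.02236 h⁻¹
Fraction remaining after one interval: e^(−kτ) = e^(−0.02236 × 40.0) = 0.4089
R = 1 / (1 − 0.4089) = 1.692
Css,max = 12.4 × 1.692 = 20.98 ng/mL
Css,min = Css,max × e^(−kτ) = 20.98 × 0.4089 ≈ 8.58 ng/mL

8.58 ng/mL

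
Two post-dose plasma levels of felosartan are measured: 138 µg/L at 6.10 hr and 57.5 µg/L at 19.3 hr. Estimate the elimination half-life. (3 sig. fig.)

10.5 hours

k = ln(C₁/C₂) / (t₂ − t₁) = ln(138/57.5) / (19.3 − 6.10)
  = 0.8755 / 13.20 = 0.06632 hr⁻¹
t½ = ln 2 / k = ln 2 / 0.06632 ≈ 10.5 hours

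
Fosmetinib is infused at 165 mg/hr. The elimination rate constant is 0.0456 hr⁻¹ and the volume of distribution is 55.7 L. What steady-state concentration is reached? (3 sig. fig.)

CL = k · V = 0.0456 × 55.7 = 2.540 L/hr
Css = rate / CL = 165 / 2.540 ≈ 65.0 µg/mL

65.0 µg/mL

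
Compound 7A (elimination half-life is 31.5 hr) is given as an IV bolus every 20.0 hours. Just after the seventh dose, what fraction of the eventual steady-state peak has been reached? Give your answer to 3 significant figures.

0.954

k = ln 2 / 31.5 = 0.02200 hr⁻¹
f_n = 1 − e^(−nkτ) = 1 − e^(−7 × 0.02200 × 20.0) = 1 − e^(−3.081) = 1 − 0.04593 ≈ 0.954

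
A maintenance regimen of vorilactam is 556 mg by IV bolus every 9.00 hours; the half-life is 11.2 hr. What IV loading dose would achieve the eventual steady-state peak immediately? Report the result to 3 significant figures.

1300 mg

k = ln 2 / 11.2 = 0.06189 hr⁻¹
Accumulation ratio R = 1 / (1 − e^(−kτ)) = 1 / (1 − e^(−0.06189×9.00)) = 1 / (1 − 0.5729) = 2.342
Loading dose = maintenance dose × R = 556 × 2.342 ≈ 1300 mg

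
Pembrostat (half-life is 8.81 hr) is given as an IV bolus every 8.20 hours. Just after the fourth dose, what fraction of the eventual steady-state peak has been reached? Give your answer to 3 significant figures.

k = ln 2 / 8.81 = 0.07868 hr⁻¹
f_n = 1 − e^(−nkτ) = 1 − e^(−4 × 0.07868 × 8.20) = 1 − e^(−2.581) = 1 − 0.07573 ≈ 0.924

0.924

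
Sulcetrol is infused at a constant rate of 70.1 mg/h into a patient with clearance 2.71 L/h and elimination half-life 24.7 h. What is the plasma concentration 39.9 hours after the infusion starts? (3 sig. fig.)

17.4 µg/mL

Css = rate / CL = 70.1 / 2.71 = 25.87 µg/mL
k = ln 2 / 24.7 = 0.02806 h⁻¹
C(t) = Css (1 − e^(−kt)) = 25.87 × (1 − e^(−1.120)) = 25.87 × 0.6736 ≈ 17.4 µg/mL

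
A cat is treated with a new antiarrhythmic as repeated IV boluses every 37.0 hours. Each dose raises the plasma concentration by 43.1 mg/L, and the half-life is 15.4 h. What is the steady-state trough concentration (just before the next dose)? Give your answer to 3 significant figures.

k = ln 2 / 15.4 = 0.04501 h⁻¹
Fraction remaining after one interval: e^(−kτ) = e^(−0.04501 × 37.0) = 0.1891
R = 1 / (1 − 0.1891) = 1.233
Css,max = 43.1 × 1.233 = 53.15 mg/L
Css,min = Css,max × e^(−kτ) = 53.15 × 0.1891 ≈ 10.1 mg/L

10.1 mg/L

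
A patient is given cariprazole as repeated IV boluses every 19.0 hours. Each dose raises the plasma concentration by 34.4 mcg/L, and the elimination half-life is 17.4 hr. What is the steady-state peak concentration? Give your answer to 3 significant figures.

64.8 mcg/L

k = ln 2 / 17.4 = 0.03984 hr⁻¹
Fraction remaining after one interval: e^(−kτ) = e^(−0.03984 × 19.0) = 0.4691
R = 1 / (1 − 0.4691) = 1.884
Css,max = 34.4 × 1.884 ≈ 64.8 mcg/L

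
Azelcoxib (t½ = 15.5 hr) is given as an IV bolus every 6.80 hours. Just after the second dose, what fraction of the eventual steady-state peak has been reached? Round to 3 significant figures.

0.456

k = ln 2 / 15.5 = 0.04472 hr⁻¹
f_n = 1 − e^(−nkτ) = 1 − e^(−2 × 0.04472 × 6.80) = 1 − e^(−0.6082) = 1 − 0.5443 ≈ 0.456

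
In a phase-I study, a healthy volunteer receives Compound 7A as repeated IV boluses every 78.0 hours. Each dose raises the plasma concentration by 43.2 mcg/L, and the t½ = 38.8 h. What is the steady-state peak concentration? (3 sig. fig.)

57.5 mcg/L

k = ln 2 / 38.8 = 0.01786 h⁻¹
Fraction remaining after one interval: e^(−kτ) = e^(−0.01786 × 78.0) = 0.2482
R = 1 / (1 − 0.2482) = 1.330
Css,max = 43.2 × 1.330 ≈ 57.5 mcg/L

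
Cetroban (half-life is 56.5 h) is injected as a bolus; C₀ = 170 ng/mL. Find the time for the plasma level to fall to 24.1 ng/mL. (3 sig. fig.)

k = ln 2 / 56.5 = 0.01227 h⁻¹
C(t) = C₀ e^(−kt)  ⇒  t = ln(C₀/C) / k
t = ln(170/24.1) / 0.01227 = 1.954 / 0.01227 ≈ 159 hours

159 hours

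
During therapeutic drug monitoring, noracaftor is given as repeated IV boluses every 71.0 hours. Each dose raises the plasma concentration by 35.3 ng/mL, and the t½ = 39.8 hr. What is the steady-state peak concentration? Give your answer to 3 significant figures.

49.7 ng/mL

k = ln 2 / 39.8 = 0.01742 hr⁻¹
Fraction remaining after one interval: e^(−kτ) = e^(−0.01742 × 71.0) = 0.2904
R = 1 / (1 − 0.2904) = 1.409
Css,max = 35.3 × 1.409 ≈ 49.7 ng/mL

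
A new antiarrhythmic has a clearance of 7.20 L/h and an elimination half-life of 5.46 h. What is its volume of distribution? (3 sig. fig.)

56.7 L

k = ln 2 / t½ = ln 2 / 5.46 = 0.1270 h⁻¹
V = CL / k = 7.20 / 0.1270 ≈ 56.7 L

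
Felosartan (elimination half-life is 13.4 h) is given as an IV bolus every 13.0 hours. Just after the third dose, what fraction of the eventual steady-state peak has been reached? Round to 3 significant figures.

0.867

k = ln 2 / 13.4 = 0.05173 h⁻¹
f_n = 1 − e^(−nkτ) = 1 − e^(−3 × 0.05173 × 13.0) = 1 − e^(−2.017) = 1 − 0.1330 ≈ 0.867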